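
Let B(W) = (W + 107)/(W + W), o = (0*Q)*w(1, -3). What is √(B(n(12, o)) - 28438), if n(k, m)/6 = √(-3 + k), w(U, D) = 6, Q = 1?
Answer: I*√1023643/6 ≈ 168.63*I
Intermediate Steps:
o = 0 (o = (0*1)*6 = 0*6 = 0)
n(k, m) = 6*√(-3 + k)
B(W) = (107 + W)/(2*W) (B(W) = (107 + W)/((2*W)) = (107 + W)*(1/(2*W)) = (107 + W)/(2*W))
√(B(n(12, o)) - 28438) = √((107 + 6*√(-3 + 12))/(2*((6*√(-3 + 12)))) - 28438) = √((107 + 6*√9)/(2*((6*√9))) - 28438) = √((107 + 6*3)/(2*((6*3))) - 28438) = √((½)*(107 + 18)/18 - 28438) = √((½)*(1/18)*125 - 28438) = √(125/36 - 28438) = √(-1023643/36) = I*√1023643/6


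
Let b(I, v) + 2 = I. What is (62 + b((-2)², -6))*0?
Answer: 0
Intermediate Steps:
b(I, v) = -2 + I
(62 + b((-2)², -6))*0 = (62 + (-2 + (-2)²))*0 = (62 + (-2 + 4))*0 = (62 + 2)*0 = 64*0 = 0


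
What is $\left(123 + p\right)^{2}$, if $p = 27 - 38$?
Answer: $12544$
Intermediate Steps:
$p = -11$
$\left(123 + p\right)^{2} = \left(123 - 11\right)^{2} = 112^{2} = 12544$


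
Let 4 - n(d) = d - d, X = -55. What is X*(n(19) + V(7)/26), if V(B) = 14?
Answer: -3245/13 ≈ -249.62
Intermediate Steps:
n(d) = 4 (n(d) = 4 - (d - d) = 4 - 1*0 = 4 + 0 = 4)
X*(n(19) + V(7)/26) = -55*(4 + 14/26) = -55*(4 + 14*(1/26)) = -55*(4 + 7/13) = -55*59/13 = -3245/13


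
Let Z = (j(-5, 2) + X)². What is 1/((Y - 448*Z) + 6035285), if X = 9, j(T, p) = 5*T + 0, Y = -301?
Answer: 1/5920296 ≈ 1.6891e-7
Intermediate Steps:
j(T, p) = 5*T
Z = 256 (Z = (5*(-5) + 9)² = (-25 + 9)² = (-16)² = 256)
1/((Y - 448*Z) + 6035285) = 1/((-301 - 448*256) + 6035285) = 1/((-301 - 114688) + 6035285) = 1/(-114989 + 6035285) = 1/5920296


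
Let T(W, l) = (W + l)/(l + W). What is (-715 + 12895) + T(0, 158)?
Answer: 12181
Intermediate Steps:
T(W, l) = 1 (T(W, l) = (W + l)/(W + l) = 1)
(-715 + 12895) + T(0, 158) = (-715 + 12895) + 1 = 12180 + 1 = 12181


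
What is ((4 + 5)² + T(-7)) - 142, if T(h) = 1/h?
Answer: -428/7 ≈ -61.143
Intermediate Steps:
((4 + 5)² + T(-7)) - 142 = ((4 + 5)² + 1/(-7)) - 142 = (9² - ⅐) - 142 = (81 - ⅐) - 142 = 566/7 - 142 = -428/7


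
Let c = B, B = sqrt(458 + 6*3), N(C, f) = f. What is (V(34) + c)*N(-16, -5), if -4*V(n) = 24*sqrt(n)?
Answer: -10*sqrt(119) + 30*sqrt(34) ≈ 65.841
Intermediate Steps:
V(n) = -6*sqrt(n)
B = 2*sqrt(119) (B = sqrt(458 + 18) = sqrt(476) = 2*sqrt(119) ≈ 21.817)
c = 2*sqrt(119) ≈ 21.817
(V(34) + c)*N(-16, -5) = (-6*sqrt(34) + 2*sqrt(119))*(-5) = -10*sqrt(119) + 30*sqrt(34)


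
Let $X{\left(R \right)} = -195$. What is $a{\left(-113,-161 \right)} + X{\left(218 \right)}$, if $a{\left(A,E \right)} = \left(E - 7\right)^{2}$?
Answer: $28029$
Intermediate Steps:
$a{\left(A,E \right)} = \left(-7 + E\right)^{2}$
$a{\left(-113,-161 \right)} + X{\left(218 \right)} = \left(-7 - 161\right)^{2} - 195 = \left(-168\right)^{2} - 195 = 28224 - 195 = 28029$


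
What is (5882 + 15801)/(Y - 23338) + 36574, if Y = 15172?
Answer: 298641601/8166 ≈ 36571.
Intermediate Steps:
(5882 + 15801)/(Y - 23338) + 36574 = (5882 + 15801)/(15172 - 23338) + 36574 = 21683/(-8166) + 36574 = 21683*(-1/8166) + 36574 = -21683/8166 + 36574 = 298641601/8166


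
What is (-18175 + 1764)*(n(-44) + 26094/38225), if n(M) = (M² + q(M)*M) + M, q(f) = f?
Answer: -2401772726934/38225 ≈ -6.2833e+7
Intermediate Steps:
n(M) = M + 2*M² (n(M) = (M² + M*M) + M = (M² + M²) + M = 2*M² + M = M + 2*M²)
(-18175 + 1764)*(n(-44) + 26094/38225) = (-18175 + 1764)*(-44*(1 + 2*(-44)) + 26094/38225) = -16411*(-44*(1 - 88) + 26094*(1/38225)) = -16411*(-44*(-87) + 26094/38225) = -16411*(3828 + 26094/38225) = -16411*146351394/38225 = -2401772726934/38225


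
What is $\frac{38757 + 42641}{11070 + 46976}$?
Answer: $\frac{40699}{29023} \approx 1.4023$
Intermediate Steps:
$\frac{38757 + 42641}{11070 + 46976} = \frac{81398}{58046} = 81398 \cdot \frac{1}{58046} = \frac{40699}{29023}$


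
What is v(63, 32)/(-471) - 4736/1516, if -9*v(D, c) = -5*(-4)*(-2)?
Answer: -5034136/1606581 ≈ -3.1334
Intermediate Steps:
v(D, c) = 40/9 (v(D, c) = -(-5*(-4))*(-2)/9 = -20*(-2)/9 = -⅑*(-40) = 40/9)
v(63, 32)/(-471) - 4736/1516 = (40/9)/(-471) - 4736/1516 = (40/9)*(-1/471) - 4736*1/1516 = -40/4239 - 1184/379 = -5034136/1606581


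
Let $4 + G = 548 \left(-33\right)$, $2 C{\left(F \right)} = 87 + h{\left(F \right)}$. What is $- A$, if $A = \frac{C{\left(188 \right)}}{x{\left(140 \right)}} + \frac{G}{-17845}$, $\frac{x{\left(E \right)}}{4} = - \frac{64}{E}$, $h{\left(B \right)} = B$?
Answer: $\frac{169442861}{2284160} \approx 74.182$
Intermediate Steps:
$C{\left(F \right)} = \frac{87}{2} + \frac{F}{2}$ ($C{\left(F \right)} = \frac{87 + F}{2} = \frac{87}{2} + \frac{F}{2}$)
$x{\left(E \right)} = - \frac{256}{E}$ ($x{\left(E \right)} = 4 \left(- \frac{64}{E}\right) = - \frac{256}{E}$)
$G = -18088$ ($G = -4 + 548 \left(-33\right) = -4 - 18084 = -18088$)
$A = - \frac{169442861}{2284160}$ ($A = \frac{\frac{87}{2} + \frac{1}{2} \cdot 188}{\left(-256\right) \frac{1}{140}} - \frac{18088}{-17845} = \frac{\frac{87}{2} + 94}{\left(-256\right) \frac{1}{140}} - - \frac{18088}{17845} = \frac{275}{2 \left(- \frac{64}{35}\right)} + \frac{18088}{17845} = \frac{275}{2} \left(- \frac{35}{64}\right) + \frac{18088}{17845} = - \frac{9625}{128} + \frac{18088}{17845} = - \frac{169442861}{2284160} \approx -74.182$)
$- A = \left(-1\right) \left(- \frac{169442861}{2284160}\right) = \frac{169442861}{2284160}$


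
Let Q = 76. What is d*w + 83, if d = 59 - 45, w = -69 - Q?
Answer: -1947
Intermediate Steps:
w = -145 (w = -69 - 1*76 = -69 - 76 = -145)
d = 14
d*w + 83 = 14*(-145) + 83 = -2030 + 83 = -1947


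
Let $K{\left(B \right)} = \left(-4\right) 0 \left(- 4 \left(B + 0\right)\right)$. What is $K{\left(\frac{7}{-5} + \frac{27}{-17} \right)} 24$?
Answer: $0$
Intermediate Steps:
$K{\left(B \right)} = 0$ ($K{\left(B \right)} = 0 \left(- 4 B\right) = 0$)
$K{\left(\frac{7}{-5} + \frac{27}{-17} \right)} 24 = 0 \cdot 24 = 0$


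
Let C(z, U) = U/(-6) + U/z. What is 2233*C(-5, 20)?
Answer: -49126/3 ≈ -16375.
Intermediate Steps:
C(z, U) = -U/6 + U/z (C(z, U) = U*(-1/6) + U/z = -U/6 + U/z)
2233*C(-5, 20) = 2233*(-1/6*20 + 20/(-5)) = 2233*(-10/3 + 20*(-1/5)) = 2233*(-10/3 - 4) = 2233*(-22/3) = -49126/3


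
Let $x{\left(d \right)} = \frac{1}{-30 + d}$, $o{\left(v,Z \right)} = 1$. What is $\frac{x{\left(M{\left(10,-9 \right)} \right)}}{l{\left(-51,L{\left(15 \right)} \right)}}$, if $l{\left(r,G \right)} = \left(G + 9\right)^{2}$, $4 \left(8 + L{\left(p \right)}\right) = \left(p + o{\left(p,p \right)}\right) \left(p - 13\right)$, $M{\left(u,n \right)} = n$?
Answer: $- \frac{1}{3159} \approx -0.00031656$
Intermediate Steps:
$L{\left(p \right)} = -8 + \frac{\left(1 + p\right) \left(-13 + p\right)}{4}$ ($L{\left(p \right)} = -8 + \frac{\left(p + 1\right) \left(p - 13\right)}{4} = -8 + \frac{\left(1 + p\right) \left(-13 + p\right)}{4}$)
$l{\left(r,G \right)} = \left(9 + G\right)^{2}$
$\frac{x{\left(M{\left(10,-9 \right)} \right)}}{l{\left(-51,L{\left(15 \right)} \right)}} = \frac{1}{\left(-30 - 9\right) \left(9 - \left(\frac{225}{4} - \frac{225}{4}\right)\right)^{2}} = \frac{1}{\left(-39\right) \left(9 - 0\right)^{2}} = - \frac{1}{39 \left(9 - 0\right)^{2}} = - \frac{1}{39 \left(9 + 0\right)^{2}} = - \frac{1}{39 \cdot 9^{2}} = - \frac{1}{39 \cdot 81} = \left(- \frac{1}{39}\right) \frac{1}{81} = - \frac{1}{3159}$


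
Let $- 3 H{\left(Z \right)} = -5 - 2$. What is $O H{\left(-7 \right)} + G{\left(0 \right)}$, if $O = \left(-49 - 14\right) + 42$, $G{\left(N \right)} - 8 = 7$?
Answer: $-34$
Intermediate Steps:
$G{\left(N \right)} = 15$ ($G{\left(N \right)} = 8 + 7 = 15$)
$H{\left(Z \right)} = \frac{7}{3}$ ($H{\left(Z \right)} = - \frac{-5 - 2}{3} = \left(- \frac{1}{3}\right) \left(-7\right) = \frac{7}{3}$)
$O = -21$ ($O = -63 + 42 = -21$)
$O H{\left(-7 \right)} + G{\left(0 \right)} = \left(-21\right) \frac{7}{3} + 15 = -49 + 15 = -34$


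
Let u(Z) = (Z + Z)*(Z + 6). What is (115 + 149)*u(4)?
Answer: 21120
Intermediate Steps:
u(Z) = 2*Z*(6 + Z) (u(Z) = (2*Z)*(6 + Z) = 2*Z*(6 + Z))
(115 + 149)*u(4) = (115 + 149)*(2*4*(6 + 4)) = 264*(2*4*10) = 264*80 = 21120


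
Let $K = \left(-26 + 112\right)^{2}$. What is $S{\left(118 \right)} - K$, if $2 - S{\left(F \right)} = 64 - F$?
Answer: $-7340$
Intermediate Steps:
$S{\left(F \right)} = -62 + F$ ($S{\left(F \right)} = 2 - \left(64 - F\right) = 2 + \left(-64 + F\right) = -62 + F$)
$K = 7396$ ($K = 86^{2} = 7396$)
$S{\left(118 \right)} - K = \left(-62 + 118\right) - 7396 = 56 - 7396 = -7340$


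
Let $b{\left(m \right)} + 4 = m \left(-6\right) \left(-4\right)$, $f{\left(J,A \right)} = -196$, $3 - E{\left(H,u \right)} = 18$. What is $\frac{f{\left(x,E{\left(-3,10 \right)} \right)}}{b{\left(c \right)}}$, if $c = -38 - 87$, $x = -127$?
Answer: $\frac{49}{751} \approx 0.065246$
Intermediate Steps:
$E{\left(H,u \right)} = -15$ ($E{\left(H,u \right)} = 3 - 18 = -15$)
$c = -125$
$b{\left(m \right)} = -4 + 24 m$ ($b{\left(m \right)} = -4 + m \left(-6\right) \left(-4\right) = -4 + - 6 m \left(-4\right) = -4 + 24 m$)
$\frac{f{\left(x,E{\left(-3,10 \right)} \right)}}{b{\left(c \right)}} = - \frac{196}{-4 + 24 \left(-125\right)} = - \frac{196}{-4 - 3000} = - \frac{196}{-3004} = \left(-196\right) \left(- \frac{1}{3004}\right) = \frac{49}{751}$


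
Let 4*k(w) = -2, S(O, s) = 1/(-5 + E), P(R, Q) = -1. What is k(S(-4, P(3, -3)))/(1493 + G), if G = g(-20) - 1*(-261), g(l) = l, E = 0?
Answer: -1/3468 ≈ -0.00028835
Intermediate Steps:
S(O, s) = -⅕ (S(O, s) = 1/(-5 + 0) = 1/(-5) = -⅕)
k(w) = -½ (k(w) = (¼)*(-2) = -½)
G = 241 (G = -20 - 1*(-261) = -20 + 261 = 241)
k(S(-4, P(3, -3)))/(1493 + G) = -1/(2*(1493 + 241)) = -½/1734 = -½*1/1734 = -1/3468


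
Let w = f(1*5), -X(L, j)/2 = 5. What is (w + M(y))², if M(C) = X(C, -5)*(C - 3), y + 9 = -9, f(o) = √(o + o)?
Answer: (210 + √10)² ≈ 45438.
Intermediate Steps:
X(L, j) = -10 (X(L, j) = -2*5 = -10)
f(o) = √2*√o (f(o) = √(2*o) = √2*√o)
w = √10 (w = √2*√(1*5) = √2*√5 = √10 ≈ 3.1623)
y = -18 (y = -9 - 9 = -18)
M(C) = 30 - 10*C (M(C) = -10*(C - 3) = -10*(-3 + C) = 30 - 10*C)
(w + M(y))² = (√10 + (30 - 10*(-18)))² = (√10 + (30 + 180))² = (√10 + 210)² = (210 + √10)²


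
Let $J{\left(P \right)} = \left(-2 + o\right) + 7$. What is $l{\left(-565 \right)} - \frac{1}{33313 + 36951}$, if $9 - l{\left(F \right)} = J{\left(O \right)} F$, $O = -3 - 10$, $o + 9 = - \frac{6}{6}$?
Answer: $- \frac{197863425}{70264} \approx -2816.0$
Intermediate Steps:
$o = -10$ ($o = -9 - \frac{6}{6} = -9 - 1 = -10$)
$O = -13$ ($O = -3 - 10 = -13$)
$J{\left(P \right)} = -5$ ($J{\left(P \right)} = \left(-2 - 10\right) + 7 = -12 + 7 = -5$)
$l{\left(F \right)} = 9 + 5 F$ ($l{\left(F \right)} = 9 - - 5 F = 9 + 5 F$)
$l{\left(-565 \right)} - \frac{1}{33313 + 36951} = \left(9 + 5 \left(-565\right)\right) - \frac{1}{33313 + 36951} = \left(9 - 2825\right) - \frac{1}{70264} = -2816 - \frac{1}{70264} = - \frac{197863425}{70264}$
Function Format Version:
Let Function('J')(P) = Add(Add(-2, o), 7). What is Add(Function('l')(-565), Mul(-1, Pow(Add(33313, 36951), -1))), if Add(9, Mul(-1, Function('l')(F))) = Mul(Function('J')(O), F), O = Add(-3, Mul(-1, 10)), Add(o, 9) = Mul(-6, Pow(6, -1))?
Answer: Rational(-197863425, 70264) ≈ -2816.0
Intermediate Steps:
o = -10 (o = Add(-9, Mul(-6, Pow(6, -1))) = Add(-9, Mul(-6, Rational(1, 6))) = Add(-9, -1) = -10)
O = -13 (O = Add(-3, -10) = -13)
Function('J')(P) = -5 (Function('J')(P) = Add(Add(-2, -10), 7) = Add(-12, 7) = -5)
Function('l')(F) = Add(9, Mul(5, F)) (Function('l')(F) = Add(9, Mul(-1, Mul(-5, F))) = Add(9, Mul(5, F)))
Add(Function('l')(-565), Mul(-1, Pow(Add(33313, 36951), -1))) = Add(Add(9, Mul(5, -565)), Mul(-1, Pow(Add(33313, 36951), -1))) = Add(Add(9, -2825), Mul(-1, Pow(70264, -1))) = Add(-2816, Mul(-1, Rational(1, 70264))) = Add(-2816, Rational(-1, 70264)) = Rational(-197863425, 70264)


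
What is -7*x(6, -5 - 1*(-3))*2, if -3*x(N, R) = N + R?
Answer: 56/3 ≈ 18.667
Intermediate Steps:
x(N, R) = -N/3 - R/3 (x(N, R) = -(N + R)/3 = -N/3 - R/3)
-7*x(6, -5 - 1*(-3))*2 = -7*(-⅓*6 - (-5 - 1*(-3))/3)*2 = -7*(-2 - (-5 + 3)/3)*2 = -7*(-2 - ⅓*(-2))*2 = -7*(-2 + ⅔)*2 = -7*(-4/3)*2 = (28/3)*2 = 56/3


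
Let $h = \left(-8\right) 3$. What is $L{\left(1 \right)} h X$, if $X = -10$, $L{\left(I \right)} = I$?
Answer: $240$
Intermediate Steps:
$h = -24$
$L{\left(1 \right)} h X = 1 \left(-24\right) \left(-10\right) = \left(-24\right) \left(-10\right) = 240$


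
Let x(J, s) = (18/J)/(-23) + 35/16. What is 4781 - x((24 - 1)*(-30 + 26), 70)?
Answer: 40447797/8464 ≈ 4778.8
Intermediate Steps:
x(J, s) = 35/16 - 18/(23*J) (x(J, s) = (18/J)*(-1/23) + 35*(1/16) = -18/(23*J) + 35/16 = 35/16 - 18/(23*J))
4781 - x((24 - 1)*(-30 + 26), 70) = 4781 - (-288 + 805*((24 - 1)*(-30 + 26)))/(368*((24 - 1)*(-30 + 26))) = 4781 - (-288 + 805*(23*(-4)))/(368*(23*(-4))) = 4781 - (-288 + 805*(-92))/(368*(-92)) = 4781 - (-1)*(-288 - 74060)/(368*92) = 4781 - (-1)*(-74348)/(368*92) = 4781 - 1*18587/8464 = 4781 - 18587/8464 = 40447797/8464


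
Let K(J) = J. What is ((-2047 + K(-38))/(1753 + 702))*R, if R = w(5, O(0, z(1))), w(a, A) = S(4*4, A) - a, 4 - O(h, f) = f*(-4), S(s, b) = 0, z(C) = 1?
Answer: 2085/491 ≈ 4.2464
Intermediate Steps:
O(h, f) = 4 + 4*f (O(h, f) = 4 - f*(-4) = 4 - (-4)*f = 4 + 4*f)
w(a, A) = -a (w(a, A) = 0 - a = -a)
R = -5 (R = -1*5 = -5)
((-2047 + K(-38))/(1753 + 702))*R = ((-2047 - 38)/(1753 + 702))*(-5) = -2085/2455*(-5) = -2085*1/2455*(-5) = -417/491*(-5) = 2085/491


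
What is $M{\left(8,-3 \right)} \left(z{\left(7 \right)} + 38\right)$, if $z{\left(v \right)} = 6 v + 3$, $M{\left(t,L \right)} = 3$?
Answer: $249$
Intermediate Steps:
$z{\left(v \right)} = 3 + 6 v$
$M{\left(8,-3 \right)} \left(z{\left(7 \right)} + 38\right) = 3 \left(\left(3 + 6 \cdot 7\right) + 38\right) = 3 \left(\left(3 + 42\right) + 38\right) = 3 \left(45 + 38\right) = 3 \cdot 83 = 249$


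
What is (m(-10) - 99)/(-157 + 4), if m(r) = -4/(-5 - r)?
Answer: 499/765 ≈ 0.65229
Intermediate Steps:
(m(-10) - 99)/(-157 + 4) = (4/(5 - 10) - 99)/(-157 + 4) = (4/(-5) - 99)/(-153) = (4*(-1/5) - 99)*(-1/153) = (-4/5 - 99)*(-1/153) = -499/5*(-1/153) = 499/765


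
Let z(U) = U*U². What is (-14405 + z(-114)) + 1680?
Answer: -1494269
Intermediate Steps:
z(U) = U³
(-14405 + z(-114)) + 1680 = (-14405 + (-114)³) + 1680 = (-14405 - 1481544) + 1680 = -1495949 + 1680 = -1494269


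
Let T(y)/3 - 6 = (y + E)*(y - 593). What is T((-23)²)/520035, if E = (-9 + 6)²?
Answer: -34426/173345 ≈ -0.19860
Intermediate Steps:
E = 9 (E = (-3)² = 9)
T(y) = 18 + 3*(-593 + y)*(9 + y) (T(y) = 18 + 3*((y + 9)*(y - 593)) = 18 + 3*((9 + y)*(-593 + y)) = 18 + 3*((-593 + y)*(9 + y)) = 18 + 3*(-593 + y)*(9 + y))
T((-23)²)/520035 = (-15993 - 1752*(-23)² + 3*((-23)²)²)/520035 = (-15993 - 1752*529 + 3*529²)*(1/520035) = (-15993 - 926808 + 3*279841)*(1/520035) = (-15993 - 926808 + 839523)*(1/520035) = -103278*1/520035 = -34426/173345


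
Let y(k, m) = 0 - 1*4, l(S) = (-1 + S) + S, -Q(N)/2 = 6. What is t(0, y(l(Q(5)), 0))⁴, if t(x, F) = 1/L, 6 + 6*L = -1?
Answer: 1296/2401 ≈ 0.53977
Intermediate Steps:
Q(N) = -12 (Q(N) = -2*6 = -12)
l(S) = -1 + 2*S
L = -7/6 (L = -1 + (⅙)*(-1) = -1 - ⅙ = -7/6 ≈ -1.1667)
y(k, m) = -4 (y(k, m) = 0 - 4 = -4)
t(x, F) = -6/7 (t(x, F) = 1/(-7/6) = -6/7)
t(0, y(l(Q(5)), 0))⁴ = (-6/7)⁴ = 1296/2401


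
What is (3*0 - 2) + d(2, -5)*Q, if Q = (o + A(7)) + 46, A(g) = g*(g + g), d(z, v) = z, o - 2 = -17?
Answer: 256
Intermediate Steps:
o = -15 (o = 2 - 17 = -15)
A(g) = 2*g² (A(g) = g*(2*g) = 2*g²)
Q = 129 (Q = (-15 + 2*7²) + 46 = (-15 + 2*49) + 46 = (-15 + 98) + 46 = 83 + 46 = 129)
(3*0 - 2) + d(2, -5)*Q = (3*0 - 2) + 2*129 = (0 - 2) + 258 = -2 + 258 = 256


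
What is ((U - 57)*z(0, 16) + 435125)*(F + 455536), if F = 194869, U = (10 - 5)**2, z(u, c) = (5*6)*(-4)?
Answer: 285505030825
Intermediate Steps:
z(u, c) = -120 (z(u, c) = 30*(-4) = -120)
U = 25 (U = 5**2 = 25)
((U - 57)*z(0, 16) + 435125)*(F + 455536) = ((25 - 57)*(-120) + 435125)*(194869 + 455536) = (-32*(-120) + 435125)*650405 = (3840 + 435125)*650405 = 438965*650405 = 285505030825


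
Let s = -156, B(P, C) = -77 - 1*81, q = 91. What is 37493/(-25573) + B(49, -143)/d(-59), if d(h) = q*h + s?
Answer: -203108291/141290825 ≈ -1.4375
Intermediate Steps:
B(P, C) = -158 (B(P, C) = -77 - 81 = -158)
d(h) = -156 + 91*h (d(h) = 91*h - 156 = -156 + 91*h)
37493/(-25573) + B(49, -143)/d(-59) = 37493/(-25573) - 158/(-156 + 91*(-59)) = 37493*(-1/25573) - 158/(-156 - 5369) = -37493/25573 - 158/(-5525) = -37493/25573 - 158*(-1/5525) = -37493/25573 + 158/5525 = -203108291/141290825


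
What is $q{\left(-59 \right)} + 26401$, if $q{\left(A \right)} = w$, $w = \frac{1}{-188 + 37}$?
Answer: $\frac{3986550}{151} \approx 26401.0$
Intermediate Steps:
$w = - \frac{1}{151}$ ($w = \frac{1}{-151} = - \frac{1}{151} \approx -0.0066225$)
$q{\left(A \right)} = - \frac{1}{151}$
$q{\left(-59 \right)} + 26401 = - \frac{1}{151} + 26401 = \frac{3986550}{151}$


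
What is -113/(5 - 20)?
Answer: 113/15 ≈ 7.5333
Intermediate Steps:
-113/(5 - 20) = -113/(-15) = -1/15*(-113) = 113/15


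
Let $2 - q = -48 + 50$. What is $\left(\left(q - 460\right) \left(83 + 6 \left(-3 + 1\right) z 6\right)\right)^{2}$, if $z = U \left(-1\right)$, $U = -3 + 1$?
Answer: $787363600$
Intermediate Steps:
$U = -2$
$q = 0$ ($q = 2 - \left(-48 + 50\right) = 2 - 2 = 0$)
$z = 2$ ($z = \left(-2\right) \left(-1\right) = 2$)
$\left(\left(q - 460\right) \left(83 + 6 \left(-3 + 1\right) z 6\right)\right)^{2} = \left(\left(0 - 460\right) \left(83 + 6 \left(-3 + 1\right) 2 \cdot 6\right)\right)^{2} = \left(- 460 \left(83 + 6 \left(-2\right) 2 \cdot 6\right)\right)^{2} = \left(- 460 \left(83 + \left(-12\right) 2 \cdot 6\right)\right)^{2} = \left(- 460 \left(83 - 144\right)\right)^{2} = \left(\left(-460\right) \left(-61\right)\right)^{2} = 28060^{2} = 787363600$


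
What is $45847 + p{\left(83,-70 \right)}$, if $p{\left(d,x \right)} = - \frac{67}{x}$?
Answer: $\frac{3209357}{70} \approx 45848.0$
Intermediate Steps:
$45847 + p{\left(83,-70 \right)} = 45847 - \frac{67}{-70} = 45847 - - \frac{67}{70} = 45847 + \frac{67}{70} = \frac{3209357}{70}$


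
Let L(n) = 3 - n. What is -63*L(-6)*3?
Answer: -1701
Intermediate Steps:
-63*L(-6)*3 = -63*(3 - 1*(-6))*3 = -63*(3 + 6)*3 = -63*9*3 = -567*3 = -1701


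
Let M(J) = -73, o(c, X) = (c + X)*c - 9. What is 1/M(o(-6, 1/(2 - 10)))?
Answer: -1/73 ≈ -0.013699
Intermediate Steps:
o(c, X) = -9 + c*(X + c) (o(c, X) = (X + c)*c - 9 = c*(X + c) - 9 = -9 + c*(X + c))
1/M(o(-6, 1/(2 - 10))) = 1/(-73) = -1/73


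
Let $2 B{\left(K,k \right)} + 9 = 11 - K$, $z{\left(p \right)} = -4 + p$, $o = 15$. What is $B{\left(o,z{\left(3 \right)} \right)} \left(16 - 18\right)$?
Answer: $13$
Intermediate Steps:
$B{\left(K,k \right)} = 1 - \frac{K}{2}$ ($B{\left(K,k \right)} = - \frac{9}{2} + \frac{11 - K}{2} = - \frac{9}{2} - \left(- \frac{11}{2} + \frac{K}{2}\right) = 1 - \frac{K}{2}$)
$B{\left(o,z{\left(3 \right)} \right)} \left(16 - 18\right) = \left(1 - \frac{15}{2}\right) \left(16 - 18\right) = \left(1 - \frac{15}{2}\right) \left(-2\right) = \left(- \frac{13}{2}\right) \left(-2\right) = 13$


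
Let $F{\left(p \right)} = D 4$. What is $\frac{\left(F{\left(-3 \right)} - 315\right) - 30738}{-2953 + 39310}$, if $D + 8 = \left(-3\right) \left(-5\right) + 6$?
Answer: $- \frac{31001}{36357} \approx -0.85268$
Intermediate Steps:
$D = 13$ ($D = -8 + \left(\left(-3\right) \left(-5\right) + 6\right) = -8 + \left(15 + 6\right) = -8 + 21 = 13$)
$F{\left(p \right)} = 52$ ($F{\left(p \right)} = 13 \cdot 4 = 52$)
$\frac{\left(F{\left(-3 \right)} - 315\right) - 30738}{-2953 + 39310} = \frac{\left(52 - 315\right) - 30738}{-2953 + 39310} = \frac{\left(52 - 315\right) - 30738}{36357} = \left(-263 - 30738\right) \frac{1}{36357} = \left(-31001\right) \frac{1}{36357} = - \frac{31001}{36357}$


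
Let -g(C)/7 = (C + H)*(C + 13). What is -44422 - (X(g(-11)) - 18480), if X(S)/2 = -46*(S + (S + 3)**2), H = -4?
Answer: 4167326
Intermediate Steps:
g(C) = -7*(-4 + C)*(13 + C) (g(C) = -7*(C - 4)*(C + 13) = -7*(-4 + C)*(13 + C))
X(S) = -92*S - 92*(3 + S)**2 (X(S) = 2*(-46*(S + (S + 3)**2)) = 2*(-46*(S + (3 + S)**2)) = 2*(-46*S - 46*(3 + S)**2) = -92*S - 92*(3 + S)**2)
-44422 - (X(g(-11)) - 18480) = -44422 - ((-92*(364 - 63*(-11) - 7*(-11)**2) - 92*(3 + (364 - 63*(-11) - 7*(-11)**2))**2) - 18480) = -44422 - ((-92*(364 + 693 - 7*121) - 92*(3 + (364 + 693 - 7*121))**2) - 18480) = -44422 - ((-92*(364 + 693 - 847) - 92*(3 + (364 + 693 - 847))**2) - 18480) = -44422 - ((-92*210 - 92*(3 + 210)**2) - 18480) = -44422 - ((-19320 - 92*213**2) - 18480) = -44422 - ((-19320 - 92*45369) - 18480) = -44422 - ((-19320 - 4173948) - 18480) = -44422 - (-4193268 - 18480) = -44422 - 1*(-4211748) = -44422 + 4211748 = 4167326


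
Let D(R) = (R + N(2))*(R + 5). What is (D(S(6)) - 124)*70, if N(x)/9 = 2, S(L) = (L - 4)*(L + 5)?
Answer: 66920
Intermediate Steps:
S(L) = (-4 + L)*(5 + L)
N(x) = 18 (N(x) = 9*2 = 18)
D(R) = (5 + R)*(18 + R) (D(R) = (R + 18)*(R + 5) = (18 + R)*(5 + R) = (5 + R)*(18 + R))
(D(S(6)) - 124)*70 = ((90 + (-20 + 6 + 6²)² + 23*(-20 + 6 + 6²)) - 124)*70 = ((90 + (-20 + 6 + 36)² + 23*(-20 + 6 + 36)) - 124)*70 = ((90 + 22² + 23*22) - 124)*70 = ((90 + 484 + 506) - 124)*70 = (1080 - 124)*70 = 956*70 = 66920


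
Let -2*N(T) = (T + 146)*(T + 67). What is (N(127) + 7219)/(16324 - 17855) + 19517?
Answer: 29899789/1531 ≈ 19530.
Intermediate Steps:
N(T) = -(67 + T)*(146 + T)/2 (N(T) = -(T + 146)*(T + 67)/2 = -(146 + T)*(67 + T)/2 = -(67 + T)*(146 + T)/2)
(N(127) + 7219)/(16324 - 17855) + 19517 = ((-4891 - 213/2*127 - ½*127²) + 7219)/(16324 - 17855) + 19517 = ((-4891 - 27051/2 - ½*16129) + 7219)/(-1531) + 19517 = ((-4891 - 27051/2 - 16129/2) + 7219)*(-1/1531) + 19517 = (-26481 + 7219)*(-1/1531) + 19517 = -19262*(-1/1531) + 19517 = 19262/1531 + 19517 = 29899789/1531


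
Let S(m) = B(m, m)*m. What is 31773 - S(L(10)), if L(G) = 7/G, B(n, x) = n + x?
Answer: 1588601/50 ≈ 31772.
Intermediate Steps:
S(m) = 2*m² (S(m) = (m + m)*m = (2*m)*m = 2*m²)
31773 - S(L(10)) = 31773 - 2*(7/10)² = 31773 - 2*49/100 = 31773 - 1*49/50 = 31773 - 49/50 = 1588601/50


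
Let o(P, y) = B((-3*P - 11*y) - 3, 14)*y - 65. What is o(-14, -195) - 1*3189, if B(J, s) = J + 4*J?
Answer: -2132654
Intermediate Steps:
B(J, s) = 5*J
o(P, y) = -65 + y*(-15 - 55*y - 15*P) (o(P, y) = (5*((-3*P - 11*y) - 3))*y - 65 = (5*((-11*y - 3*P) - 3))*y - 65 = (5*(-3 - 11*y - 3*P))*y - 65 = (-15 - 55*y - 15*P)*y - 65 = y*(-15 - 55*y - 15*P) - 65 = -65 + y*(-15 - 55*y - 15*P))
o(-14, -195) - 1*3189 = (-65 - 5*(-195)*(3 + 3*(-14) + 11*(-195))) - 1*3189 = (-65 - 5*(-195)*(3 - 42 - 2145)) - 3189 = (-65 - 5*(-195)*(-2184)) - 3189 = (-65 - 2129400) - 3189 = -2129465 - 3189 = -2132654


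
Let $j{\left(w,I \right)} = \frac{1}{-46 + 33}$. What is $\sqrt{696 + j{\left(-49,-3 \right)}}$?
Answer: $\frac{\sqrt{117611}}{13} \approx 26.38$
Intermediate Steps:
$j{\left(w,I \right)} = - \frac{1}{13}$ ($j{\left(w,I \right)} = \frac{1}{-13} = - \frac{1}{13}$)
$\sqrt{696 + j{\left(-49,-3 \right)}} = \sqrt{696 - \frac{1}{13}} = \sqrt{\frac{9047}{13}} = \frac{\sqrt{117611}}{13}$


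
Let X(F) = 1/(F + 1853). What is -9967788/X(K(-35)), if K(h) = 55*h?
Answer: 717680736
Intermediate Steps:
X(F) = 1/(1853 + F)
-9967788/X(K(-35)) = -9967788/(1/(1853 + 55*(-35))) = -9967788/(1/(1853 - 1925)) = -9967788/(1/(-72)) = -9967788/(-1/72) = -9967788*(-72) = 717680736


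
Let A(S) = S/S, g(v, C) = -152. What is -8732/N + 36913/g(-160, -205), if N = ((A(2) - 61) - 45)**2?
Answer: -408293089/1675800 ≈ -243.64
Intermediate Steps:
A(S) = 1
N = 11025 (N = ((1 - 61) - 45)**2 = (-60 - 45)**2 = (-105)**2 = 11025)
-8732/N + 36913/g(-160, -205) = -8732/11025 + 36913/(-152) = -8732*1/11025 + 36913*(-1/152) = -8732/11025 - 36913/152 = -408293089/1675800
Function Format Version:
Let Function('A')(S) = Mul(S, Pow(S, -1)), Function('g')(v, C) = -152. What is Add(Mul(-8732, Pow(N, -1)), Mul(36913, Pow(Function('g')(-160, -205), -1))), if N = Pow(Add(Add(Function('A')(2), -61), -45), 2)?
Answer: Rational(-408293089, 1675800) ≈ -243.64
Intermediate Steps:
Function('A')(S) = 1
N = 11025 (N = Pow(Add(Add(1, -61), -45), 2) = Pow(Add(-60, -45), 2) = Pow(-105, 2) = 11025)
Add(Mul(-8732, Pow(N, -1)), Mul(36913, Pow(Function('g')(-160, -205), -1))) = Add(Mul(-8732, Pow(11025, -1)), Mul(36913, Pow(-152, -1))) = Add(Mul(-8732, Rational(1, 11025)), Mul(36913, Rational(-1, 152))) = Add(Rational(-8732, 11025), Rational(-36913, 152)) = Rational(-408293089, 1675800)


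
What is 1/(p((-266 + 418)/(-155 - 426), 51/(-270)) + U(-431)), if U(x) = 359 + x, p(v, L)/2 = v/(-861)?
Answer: -500241/36017048 ≈ -0.013889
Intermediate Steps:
p(v, L) = -2*v/861 (p(v, L) = 2*(v/(-861)) = 2*(v*(-1/861)) = 2*(-v/861) = -2*v/861)
1/(p((-266 + 418)/(-155 - 426), 51/(-270)) + U(-431)) = 1/(-2*(-266 + 418)/(861*(-155 - 426)) + (359 - 431)) = 1/(-304/(861*(-581)) - 72) = 1/(-304*(-1)/(861*581) - 72) = 1/(-2/861*(-152/581) - 72) = 1/(304/500241 - 72) = 1/(-36017048/500241) = -500241/36017048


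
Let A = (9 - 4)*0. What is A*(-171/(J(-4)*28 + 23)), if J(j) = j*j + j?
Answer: 0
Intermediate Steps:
J(j) = j + j² (J(j) = j² + j = j + j²)
A = 0 (A = 5*0 = 0)
A*(-171/(J(-4)*28 + 23)) = 0*(-171/(-4*(1 - 4)*28 + 23)) = 0*(-171/(-4*(-3)*28 + 23)) = 0*(-171/(12*28 + 23)) = 0*(-171/(336 + 23)) = 0*(-171/359) = 0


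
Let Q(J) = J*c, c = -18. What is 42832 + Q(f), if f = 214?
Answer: 38980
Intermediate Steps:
Q(J) = -18*J (Q(J) = J*(-18) = -18*J)
42832 + Q(f) = 42832 - 18*214 = 42832 - 3852 = 38980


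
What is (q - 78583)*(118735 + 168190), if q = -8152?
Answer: -24886439875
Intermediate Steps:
(q - 78583)*(118735 + 168190) = (-8152 - 78583)*(118735 + 168190) = -86735*286925 = -24886439875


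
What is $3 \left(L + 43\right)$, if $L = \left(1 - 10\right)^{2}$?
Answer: $372$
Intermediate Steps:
$L = 81$ ($L = \left(1 - 10\right)^{2} = \left(-9\right)^{2} = 81$)
$3 \left(L + 43\right) = 3 \left(81 + 43\right) = 3 \cdot 124 = 372$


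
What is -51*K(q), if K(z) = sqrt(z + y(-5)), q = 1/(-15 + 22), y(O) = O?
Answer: -51*I*sqrt(238)/7 ≈ -112.4*I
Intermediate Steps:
q = 1/7 ≈ 0.14286
K(z) = sqrt(-5 + z) (K(z) = sqrt(z - 5) = sqrt(-5 + z))
-51*K(q) = -51*sqrt(-5 + 1/7) = -51*I*sqrt(238)/7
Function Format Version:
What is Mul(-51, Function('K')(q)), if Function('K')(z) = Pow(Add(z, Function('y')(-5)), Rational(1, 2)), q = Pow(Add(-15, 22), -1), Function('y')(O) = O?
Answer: Mul(Rational(-51, 7), I, Pow(238, Rational(1, 2))) ≈ Mul(-112.40, I)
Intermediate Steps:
q = Rational(1, 7) (q = Pow(7, -1) = Rational(1, 7) ≈ 0.14286)
Function('K')(z) = Pow(Add(-5, z), Rational(1, 2)) (Function('K')(z) = Pow(Add(z, -5), Rational(1, 2)) = Pow(Add(-5, z), Rational(1, 2)))
Mul(-51, Function('K')(q)) = Mul(-51, Pow(Add(-5, Rational(1, 7)), Rational(1, 2))) = Mul(-51, Pow(Rational(-34, 7), Rational(1, 2))) = Mul(-51, Mul(Rational(1, 7), I, Pow(238, Rational(1, 2)))) = Mul(Rational(-51, 7), I, Pow(238, Rational(1, 2)))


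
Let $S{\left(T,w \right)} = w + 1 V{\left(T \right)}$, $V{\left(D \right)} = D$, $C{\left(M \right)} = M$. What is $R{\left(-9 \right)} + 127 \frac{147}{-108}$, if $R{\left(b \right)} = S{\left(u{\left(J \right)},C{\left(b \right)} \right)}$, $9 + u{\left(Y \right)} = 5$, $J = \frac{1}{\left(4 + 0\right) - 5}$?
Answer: $- \frac{6691}{36} \approx -185.86$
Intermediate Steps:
$J = -1$ ($J = \frac{1}{4 - 5} = \frac{1}{-1} = -1$)
$u{\left(Y \right)} = -4$ ($u{\left(Y \right)} = -9 + 5 = -4$)
$S{\left(T,w \right)} = T + w$ ($S{\left(T,w \right)} = w + 1 T = w + T = T + w$)
$R{\left(b \right)} = -4 + b$
$R{\left(-9 \right)} + 127 \frac{147}{-108} = \left(-4 - 9\right) + 127 \frac{147}{-108} = -13 + 127 \cdot 147 \left(- \frac{1}{108}\right) = -13 + 127 \left(- \frac{49}{36}\right) = -13 - \frac{6223}{36} = - \frac{6691}{36}$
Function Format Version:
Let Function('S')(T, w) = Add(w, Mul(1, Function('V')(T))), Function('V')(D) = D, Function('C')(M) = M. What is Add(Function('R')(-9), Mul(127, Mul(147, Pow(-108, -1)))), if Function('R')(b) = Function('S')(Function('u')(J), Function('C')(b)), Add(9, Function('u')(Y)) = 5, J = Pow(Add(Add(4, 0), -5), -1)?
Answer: Rational(-6691, 36) ≈ -185.86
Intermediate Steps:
J = -1 (J = Pow(Add(4, -5), -1) = Pow(-1, -1) = -1)
Function('u')(Y) = -4 (Function('u')(Y) = Add(-9, 5) = -4)
Function('S')(T, w) = Add(T, w) (Function('S')(T, w) = Add(w, Mul(1, T)) = Add(w, T) = Add(T, w))
Function('R')(b) = Add(-4, b)
Add(Function('R')(-9), Mul(127, Mul(147, Pow(-108, -1)))) = Add(Add(-4, -9), Mul(127, Mul(147, Pow(-108, -1)))) = Add(-13, Mul(127, Mul(147, Rational(-1, 108)))) = Add(-13, Mul(127, Rational(-49, 36))) = Add(-13, Rational(-6223, 36)) = Rational(-6691, 36)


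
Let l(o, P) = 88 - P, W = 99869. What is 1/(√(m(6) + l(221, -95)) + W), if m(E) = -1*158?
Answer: 1/99874 ≈ 1.0013e-5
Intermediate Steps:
m(E) = -158
1/(√(m(6) + l(221, -95)) + W) = 1/(√(-158 + (88 - 1*(-95))) + 99869) = 1/(√(-158 + (88 + 95)) + 99869) = 1/(√(-158 + 183) + 99869) = 1/(√25 + 99869) = 1/(5 + 99869) = 1/99874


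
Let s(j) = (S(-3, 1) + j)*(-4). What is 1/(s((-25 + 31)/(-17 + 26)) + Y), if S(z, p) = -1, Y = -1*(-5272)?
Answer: 3/15820 ≈ 0.00018963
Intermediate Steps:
Y = 5272
s(j) = 4 - 4*j (s(j) = (-1 + j)*(-4) = 4 - 4*j)
1/(s((-25 + 31)/(-17 + 26)) + Y) = 1/((4 - 4*(-25 + 31)/(-17 + 26)) + 5272) = 1/((4 - 24/9) + 5272) = 1/((4 - 4*2/3) + 5272) = 1/((4 - 8/3) + 5272) = 1/(4/3 + 5272) = 1/(15820/3) = 3/15820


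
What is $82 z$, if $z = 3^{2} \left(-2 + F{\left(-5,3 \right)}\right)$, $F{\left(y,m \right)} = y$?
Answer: $-5166$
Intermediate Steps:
$z = -63$ ($z = 3^{2} \left(-2 - 5\right) = 9 \left(-7\right) = -63$)
$82 z = 82 \left(-63\right) = -5166$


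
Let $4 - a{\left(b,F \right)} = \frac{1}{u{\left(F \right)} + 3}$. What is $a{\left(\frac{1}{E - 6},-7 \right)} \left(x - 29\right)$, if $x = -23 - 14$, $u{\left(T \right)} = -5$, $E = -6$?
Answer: $-297$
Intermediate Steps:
$a{\left(b,F \right)} = \frac{9}{2}$ ($a{\left(b,F \right)} = 4 - \frac{1}{-5 + 3} = 4 - \frac{1}{-2} = 4 - - \frac{1}{2} = 4 + \frac{1}{2} = \frac{9}{2}$)
$x = -37$
$a{\left(\frac{1}{E - 6},-7 \right)} \left(x - 29\right) = \frac{9 \left(-37 - 29\right)}{2} = \frac{9}{2} \left(-66\right) = -297$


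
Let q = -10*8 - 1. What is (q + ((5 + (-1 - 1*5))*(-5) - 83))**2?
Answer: 25281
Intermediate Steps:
q = -81 (q = -80 - 1 = -81)
(q + ((5 + (-1 - 1*5))*(-5) - 83))**2 = (-81 + ((5 + (-1 - 1*5))*(-5) - 83))**2 = (-81 + ((5 + (-1 - 5))*(-5) - 83))**2 = (-81 + ((5 - 6)*(-5) - 83))**2 = (-81 + (-1*(-5) - 83))**2 = (-81 + (5 - 83))**2 = (-81 - 78)**2 = (-159)**2 = 25281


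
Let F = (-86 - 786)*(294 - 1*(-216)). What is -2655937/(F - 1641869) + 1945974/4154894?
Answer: 7547792324182/4334778058283 ≈ 1.7412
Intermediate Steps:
F = -444720 (F = -872*(294 + 216) = -872*510 = -444720)
-2655937/(F - 1641869) + 1945974/4154894 = -2655937/(-444720 - 1641869) + 1945974/4154894 = -2655937/(-2086589) + 1945974*(1/4154894) = -2655937*(-1/2086589) + 972987/2077447 = 2655937/2086589 + 972987/2077447 = 7547792324182/4334778058283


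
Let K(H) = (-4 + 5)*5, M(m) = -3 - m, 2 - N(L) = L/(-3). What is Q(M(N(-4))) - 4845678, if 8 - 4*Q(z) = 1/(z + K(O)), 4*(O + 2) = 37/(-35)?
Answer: -77530819/16 ≈ -4.8457e+6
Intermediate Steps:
N(L) = 2 + L/3 (N(L) = 2 - L/(-3) = 2 - L*(-1)/3 = 2 - (-1)*L/3 = 2 + L/3)
O = -317/140 (O = -2 + (37/(-35))/4 = -2 + (37*(-1/35))/4 = -2 + (1/4)*(-37/35) = -2 - 37/140 = -317/140 ≈ -2.2643)
K(H) = 5 (K(H) = 1*5 = 5)
Q(z) = 2 - 1/(4*(5 + z)) (Q(z) = 2 - 1/(4*(z + 5)) = 2 - 1/(4*(5 + z)))
Q(M(N(-4))) - 4845678 = (39 + 8*(-3 - (2 + (1/3)*(-4))))/(4*(5 + (-3 - (2 + (1/3)*(-4))))) - 4845678 = (39 + 8*(-3 - (2 - 4/3)))/(4*(5 + (-3 - (2 - 4/3)))) - 4845678 = (39 + 8*(-3 - 1*2/3))/(4*(5 + (-3 - 1*2/3))) - 4845678 = (39 + 8*(-3 - 2/3))/(4*(5 + (-3 - 2/3))) - 4845678 = (39 + 8*(-11/3))/(4*(5 - 11/3)) - 4845678 = (39 - 88/3)/(4*(4/3)) - 4845678 = (1/4)*(3/4)*(29/3) - 4845678 = 29/16 - 4845678 = -77530819/16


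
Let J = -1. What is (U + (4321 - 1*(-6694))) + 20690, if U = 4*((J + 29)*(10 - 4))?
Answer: 32377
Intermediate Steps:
U = 672 (U = 4*((-1 + 29)*(10 - 4)) = 4*(28*6) = 4*168 = 672)
(U + (4321 - 1*(-6694))) + 20690 = (672 + (4321 - 1*(-6694))) + 20690 = (672 + (4321 + 6694)) + 20690 = (672 + 11015) + 20690 = 11687 + 20690 = 32377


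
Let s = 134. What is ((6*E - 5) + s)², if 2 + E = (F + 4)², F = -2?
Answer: 19881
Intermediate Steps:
E = 2 (E = -2 + (-2 + 4)² = -2 + 2² = -2 + 4 = 2)
((6*E - 5) + s)² = ((6*2 - 5) + 134)² = ((12 - 5) + 134)² = (7 + 134)² = 141² = 19881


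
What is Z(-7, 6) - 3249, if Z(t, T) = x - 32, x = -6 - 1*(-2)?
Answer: -3285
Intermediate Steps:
x = -4 (x = -6 + 2 = -4)
Z(t, T) = -36 (Z(t, T) = -4 - 32 = -36)
Z(-7, 6) - 3249 = -36 - 3249 = -3285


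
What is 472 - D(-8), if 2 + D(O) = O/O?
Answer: 473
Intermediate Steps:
D(O) = -1 (D(O) = -2 + O/O = -2 + 1 = -1)
472 - D(-8) = 472 - 1*(-1) = 472 + 1 = 473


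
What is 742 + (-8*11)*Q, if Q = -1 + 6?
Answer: 302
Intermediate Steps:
Q = 5
742 + (-8*11)*Q = 742 - 8*11*5 = 742 - 88*5 = 742 - 440 = 302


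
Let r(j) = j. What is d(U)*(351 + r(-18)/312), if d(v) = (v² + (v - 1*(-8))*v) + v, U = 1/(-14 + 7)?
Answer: -159027/364 ≈ -436.89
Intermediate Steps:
U = -⅐ (U = 1/(-7) = -⅐ ≈ -0.14286)
d(v) = v + v² + v*(8 + v) (d(v) = (v² + (v + 8)*v) + v = (v² + (8 + v)*v) + v = (v² + v*(8 + v)) + v = v + v² + v*(8 + v))
d(U)*(351 + r(-18)/312) = (-(9 + 2*(-⅐))/7)*(351 - 18/312) = (-(9 - 2/7)/7)*(351 - 18*1/312) = (-⅐*61/7)*(351 - 3/52) = -61/49*18249/52 = -159027/364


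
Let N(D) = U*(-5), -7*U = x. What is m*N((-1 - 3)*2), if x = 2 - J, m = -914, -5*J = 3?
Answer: -11882/7 ≈ -1697.4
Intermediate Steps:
J = -3/5 (J = -1/5*3 = -3/5 ≈ -0.60000)
x = 13/5 (x = 2 - 1*(-3/5) = 2 + 3/5 = 13/5 ≈ 2.6000)
U = -13/35 (U = -1/7*13/5 = -13/35 ≈ -0.37143)
N(D) = 13/7 (N(D) = -13/35*(-5) = 13/7)
m*N((-1 - 3)*2) = -914*13/7 = -11882/7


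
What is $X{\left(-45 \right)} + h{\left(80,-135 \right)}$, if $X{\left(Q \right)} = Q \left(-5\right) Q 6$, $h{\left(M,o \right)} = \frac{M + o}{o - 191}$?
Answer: $- \frac{19804445}{326} \approx -60750.0$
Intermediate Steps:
$h{\left(M,o \right)} = \frac{M + o}{-191 + o}$
$X{\left(Q \right)} = - 30 Q^{2}$ ($X{\left(Q \right)} = - 5 Q Q 6 = - 5 Q^{2} \cdot 6 = - 30 Q^{2}$)
$X{\left(-45 \right)} + h{\left(80,-135 \right)} = - 30 \left(-45\right)^{2} + \frac{80 - 135}{-191 - 135} = \left(-30\right) 2025 + \frac{1}{-326} \left(-55\right) = -60750 - - \frac{55}{326} = -60750 + \frac{55}{326} = - \frac{19804445}{326}$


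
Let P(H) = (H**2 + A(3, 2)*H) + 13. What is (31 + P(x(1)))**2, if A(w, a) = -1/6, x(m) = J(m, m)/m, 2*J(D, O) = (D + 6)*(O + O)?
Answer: 303601/36 ≈ 8433.4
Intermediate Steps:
J(D, O) = O*(6 + D) (J(D, O) = ((D + 6)*(O + O))/2 = ((6 + D)*(2*O))/2 = (2*O*(6 + D))/2 = O*(6 + D))
x(m) = 6 + m (x(m) = (m*(6 + m))/m = 6 + m)
A(w, a) = -1/6 (A(w, a) = -1*1/6 = -1/6)
P(H) = 13 + H**2 - H/6 (P(H) = (H**2 - H/6) + 13 = 13 + H**2 - H/6)
(31 + P(x(1)))**2 = (31 + (13 + (6 + 1)**2 - (6 + 1)/6))**2 = (31 + (13 + 7**2 - 1/6*7))**2 = (31 + (13 + 49 - 7/6))**2 = (31 + 365/6)**2 = (551/6)**2 = 303601/36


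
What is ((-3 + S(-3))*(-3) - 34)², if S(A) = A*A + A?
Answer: 1849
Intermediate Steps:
S(A) = A + A² (S(A) = A² + A = A + A²)
((-3 + S(-3))*(-3) - 34)² = ((-3 - 3*(1 - 3))*(-3) - 34)² = ((-3 - 3*(-2))*(-3) - 34)² = ((-3 + 6)*(-3) - 34)² = (3*(-3) - 34)² = (-9 - 34)² = (-43)² = 1849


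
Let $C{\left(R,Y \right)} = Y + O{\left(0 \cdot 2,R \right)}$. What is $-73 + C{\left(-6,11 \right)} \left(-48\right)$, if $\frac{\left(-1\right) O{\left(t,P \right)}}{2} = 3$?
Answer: $-313$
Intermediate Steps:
$O{\left(t,P \right)} = -6$ ($O{\left(t,P \right)} = \left(-2\right) 3 = -6$)
$C{\left(R,Y \right)} = -6 + Y$ ($C{\left(R,Y \right)} = Y - 6 = -6 + Y$)
$-73 + C{\left(-6,11 \right)} \left(-48\right) = -73 + \left(-6 + 11\right) \left(-48\right) = -73 + 5 \left(-48\right) = -73 - 240 = -313$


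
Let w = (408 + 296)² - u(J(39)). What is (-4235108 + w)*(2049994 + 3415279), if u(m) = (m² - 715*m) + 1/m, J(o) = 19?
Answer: -386936371397389/19 ≈ -2.0365e+13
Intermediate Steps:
u(m) = 1/m + m² - 715*m
w = 9667959/19 (w = (408 + 296)² - (1 + 19²*(-715 + 19))/19 = 704² - (1 + 361*(-696))/19 = 495616 - (1 - 251256)/19 = 495616 - (-251255)/19 = 495616 - 1*(-251255/19) = 495616 + 251255/19 = 9667959/19 ≈ 5.0884e+5)
(-4235108 + w)*(2049994 + 3415279) = (-4235108 + 9667959/19)*(2049994 + 3415279) = -70799093/19*5465273 = -386936371397389/19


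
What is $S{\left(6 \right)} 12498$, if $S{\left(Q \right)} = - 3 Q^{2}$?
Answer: $-1349784$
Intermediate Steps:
$S{\left(6 \right)} 12498 = - 3 \cdot 6^{2} \cdot 12498 = \left(-3\right) 36 \cdot 12498 = \left(-108\right) 12498 = -1349784$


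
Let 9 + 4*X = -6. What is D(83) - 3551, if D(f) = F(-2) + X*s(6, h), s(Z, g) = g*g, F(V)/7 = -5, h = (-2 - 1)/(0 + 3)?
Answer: -14359/4 ≈ -3589.8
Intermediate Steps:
X = -15/4 (X = -9/4 + (¼)*(-6) = -9/4 - 3/2 = -15/4 ≈ -3.7500)
h = -1 (h = -3/3 = -3*⅓ = -1)
F(V) = -35 (F(V) = 7*(-5) = -35)
s(Z, g) = g²
D(f) = -155/4 (D(f) = -35 - 15/4*(-1)² = -35 - 15/4*1 = -35 - 15/4 = -155/4)
D(83) - 3551 = -155/4 - 3551 = -14359/4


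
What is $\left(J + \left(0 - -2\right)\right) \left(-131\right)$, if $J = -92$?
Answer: $11790$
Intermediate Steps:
$\left(J + \left(0 - -2\right)\right) \left(-131\right) = \left(-92 + \left(0 - -2\right)\right) \left(-131\right) = \left(-92 + \left(0 + 2\right)\right) \left(-131\right) = \left(-92 + 2\right) \left(-131\right) = \left(-90\right) \left(-131\right) = 11790$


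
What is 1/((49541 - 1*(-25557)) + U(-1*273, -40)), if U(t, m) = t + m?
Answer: 1/74785 ≈ 1.3372e-5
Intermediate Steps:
U(t, m) = m + t
1/((49541 - 1*(-25557)) + U(-1*273, -40)) = 1/((49541 - 1*(-25557)) + (-40 - 1*273)) = 1/((49541 + 25557) + (-40 - 273)) = 1/(75098 - 313) = 1/74785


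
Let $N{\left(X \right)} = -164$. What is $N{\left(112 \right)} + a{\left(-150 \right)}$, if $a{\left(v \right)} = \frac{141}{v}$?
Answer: $- \frac{8247}{50} \approx -164.94$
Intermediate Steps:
$N{\left(112 \right)} + a{\left(-150 \right)} = -164 + \frac{141}{-150} = -164 + 141 \left(- \frac{1}{150}\right) = -164 - \frac{47}{50} = - \frac{8247}{50}$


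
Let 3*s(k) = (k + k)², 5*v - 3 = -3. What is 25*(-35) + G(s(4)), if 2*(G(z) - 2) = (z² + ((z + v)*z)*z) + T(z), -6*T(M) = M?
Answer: 113597/27 ≈ 4207.3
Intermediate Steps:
v = 0 (v = ⅗ + (⅕)*(-3) = ⅗ - ⅗ = 0)
s(k) = 4*k²/3 (s(k) = (k + k)²/3 = (2*k)²/3 = (4*k²)/3 = 4*k²/3)
T(M) = -M/6
G(z) = 2 + z²/2 + z³/2 - z/12 (G(z) = 2 + ((z² + ((z + 0)*z)*z) - z/6)/2 = 2 + ((z² + (z*z)*z) - z/6)/2 = 2 + ((z² + z²*z) - z/6)/2 = 2 + ((z² + z³) - z/6)/2 = 2 + (z² + z³ - z/6)/2 = 2 + (z²/2 + z³/2 - z/12) = 2 + z²/2 + z³/2 - z/12)
25*(-35) + G(s(4)) = 25*(-35) + (2 + ((4/3)*4²)²/2 + ((4/3)*4²)³/2 - 4²/9) = -875 + (2 + ((4/3)*16)²/2 + ((4/3)*16)³/2 - 16/9) = -875 + (2 + (64/3)²/2 + (64/3)³/2 - 1/12*64/3) = -875 + (2 + (½)*(4096/9) + (½)*(262144/27) - 16/9) = -875 + (2 + 2048/9 + 131072/27 - 16/9) = -875 + 137222/27 = 113597/27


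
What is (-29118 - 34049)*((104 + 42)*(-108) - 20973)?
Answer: 2320818747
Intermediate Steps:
(-29118 - 34049)*((104 + 42)*(-108) - 20973) = -63167*(146*(-108) - 20973) = -63167*(-15768 - 20973) = -63167*(-36741) = 2320818747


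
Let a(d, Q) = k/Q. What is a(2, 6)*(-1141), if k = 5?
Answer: -5705/6 ≈ -950.83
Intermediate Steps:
a(d, Q) = 5/Q
a(2, 6)*(-1141) = (5/6)*(-1141) = (5*(⅙))*(-1141) = (⅚)*(-1141) = -5705/6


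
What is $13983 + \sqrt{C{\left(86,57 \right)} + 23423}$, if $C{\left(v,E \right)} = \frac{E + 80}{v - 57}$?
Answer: $13983 + \frac{2 \sqrt{4925679}}{29} \approx 14136.0$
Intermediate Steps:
$C{\left(v,E \right)} = \frac{80 + E}{-57 + v}$
$13983 + \sqrt{C{\left(86,57 \right)} + 23423} = 13983 + \sqrt{\frac{80 + 57}{-57 + 86} + 23423} = 13983 + \sqrt{\frac{1}{29} \cdot 137 + 23423} = 13983 + \sqrt{\frac{137}{29} + 23423} = 13983 + \sqrt{\frac{679404}{29}} = 13983 + \frac{2 \sqrt{4925679}}{29}$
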